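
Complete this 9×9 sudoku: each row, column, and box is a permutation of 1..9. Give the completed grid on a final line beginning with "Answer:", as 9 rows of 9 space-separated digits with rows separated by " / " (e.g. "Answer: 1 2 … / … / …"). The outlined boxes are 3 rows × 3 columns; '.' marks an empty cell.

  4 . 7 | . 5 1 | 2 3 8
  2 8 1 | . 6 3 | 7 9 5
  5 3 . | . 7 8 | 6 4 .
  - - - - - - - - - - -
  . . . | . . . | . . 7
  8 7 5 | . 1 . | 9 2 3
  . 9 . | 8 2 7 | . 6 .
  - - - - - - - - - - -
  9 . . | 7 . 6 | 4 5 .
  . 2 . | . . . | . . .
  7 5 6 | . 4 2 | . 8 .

Step 1. [r4c2∈{1,4,6}] 4 has one home in col 2: r4c2. So r4c2=4.
Step 2. [r6c3∈{3}] only 3 remains possible at r6c3 ⇒ r6c3=3.
Step 3. [r4c8∈{1}] r4c8 is down to just 1. So r4c8=1.
Step 4. [r7c5∈{3,8}] across row 7, 3 lands solely at r7c5, so r7c5=3.
Step 5. [r1c4∈{9}] r1c4's peers cover all but 9, so r1c4=9.
Step 6. [r3c9∈{1}] r3c9 is down to just 1 ⇒ r3c9=1.
Step 7. [r5c4∈{4,6}] r5c4 is the only open cell in row 5 admitting 6. So r5c4=6.
Step 8. [r9c4∈{1}] r9c4 has the single candidate 1, so r9c4=1.
Step 9. [r8c5∈{8,9}] across col 5, 8 lands solely at r8c5 ⇒ r8c5=8.
Step 10. [r8c6∈{5,9}] box 8 places 9 nowhere but r8c6, so r8c6=9.
Step 11. [r4c6∈{5}] r4c6 has the single candidate 5. So r4c6=5.
Step 12. [r8c7∈{1,3}] across col 7, 1 lands solely at r8c7, so r8c7=1.
Step 13. [r3c3∈{9}] r3c3 is down to just 9. So r3c3=9.
Step 14. [r1c2∈{6}] r1c2 has the single candidate 6 ⇒ r1c2=6.
Step 15. [r6c9∈{4}] nothing but 4 survives at r6c9. So r6c9=4.
Step 16. [r4c5∈{9}] only 9 remains possible at r4c5. So r4c5=9.
Step 17. [r6c7∈{5}] r6c7 is down to just 5. So r6c7=5.
Step 18. [r2c4∈{4}] only 4 remains possible at r2c4 ⇒ r2c4=4.
Step 19. [r4c1∈{6}] r4c1's peers cover all but 6, so r4c1=6.
Step 20. [r9c7∈{3}] only 3 remains possible at r9c7 ⇒ r9c7=3.
Step 21. [r7c3∈{8}] r7c3 is down to just 8, so r7c3=8.
Step 22. [r8c9∈{6}] r8c9 has the single candidate 6, so r8c9=6.
Step 23. [r8c4∈{5}] r8c4's peers cover all but 5 ⇒ r8c4=5.
Step 24. [r8c1∈{3}] r8c1 has the single candidate 3. So r8c1=3.
Step 25. [r7c2∈{1}] r7c2's peers cover all but 1 ⇒ r7c2=1.
Step 26. [r5c6∈{4}] r5c6 has the single candidate 4 ⇒ r5c6=4.
Step 27. [r6c1∈{1}] r6c1 is down to just 1 ⇒ r6c1=1.
Step 28. [r4c4∈{3}] r4c4 is down to just 3, so r4c4=3.
Step 29. [r9c9∈{9}] r9c9's peers cover all but 9, so r9c9=9.
Step 30. [r8c8∈{7}] r8c8 is down to just 7. So r8c8=7.
Step 31. [r4c7∈{8}] only 8 remains possible at r4c7, so r4c7=8.
Step 32. [r4c3∈{2}] only 2 remains possible at r4c3. So r4c3=2.
Step 33. [r3c4∈{2}] r3c4's peers cover all but 2. So r3c4=2.
Step 34. [r7c9∈{2}] r7c9 has the single candidate 2, so r7c9=2.
Step 35. [r8c3∈{4}] only 4 remains possible at r8c3 ⇒ r8c3=4.

Answer: 4 6 7 9 5 1 2 3 8 / 2 8 1 4 6 3 7 9 5 / 5 3 9 2 7 8 6 4 1 / 6 4 2 3 9 5 8 1 7 / 8 7 5 6 1 4 9 2 3 / 1 9 3 8 2 7 5 6 4 / 9 1 8 7 3 6 4 5 2 / 3 2 4 5 8 9 1 7 6 / 7 5 6 1 4 2 3 8 9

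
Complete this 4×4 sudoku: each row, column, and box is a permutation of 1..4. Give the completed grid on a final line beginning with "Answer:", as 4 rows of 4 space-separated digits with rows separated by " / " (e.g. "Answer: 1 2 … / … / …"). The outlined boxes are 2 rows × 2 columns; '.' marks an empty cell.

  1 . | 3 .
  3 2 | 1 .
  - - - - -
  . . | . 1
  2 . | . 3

Step 1. [r3c1∈{4}] nothing but 4 survives at r3c1. So r3c1=4.
Step 2. [r1c4∈{2,4}] r1c4 is the only open cell in row 1 admitting 2, so r1c4=2.
Step 3. [r1c2∈{4}] nothing but 4 survives at r1c2 ⇒ r1c2=4.
Step 4. [r4c3∈{4}] nothing but 4 survives at r4c3, so r4c3=4.
Step 5. [r3c3∈{2}] r3c3 has the single candidate 2 ⇒ r3c3=2.
Step 6. [r2c4∈{4}] r2c4 is down to just 4, so r2c4=4.
Step 7. [r4c2∈{1}] r4c2 has the single candidate 1. So r4c2=1.
Step 8. [r3c2∈{3}] r3c2 is down to just 3, so r3c2=3.

Answer: 1 4 3 2 / 3 2 1 4 / 4 3 2 1 / 2 1 4 3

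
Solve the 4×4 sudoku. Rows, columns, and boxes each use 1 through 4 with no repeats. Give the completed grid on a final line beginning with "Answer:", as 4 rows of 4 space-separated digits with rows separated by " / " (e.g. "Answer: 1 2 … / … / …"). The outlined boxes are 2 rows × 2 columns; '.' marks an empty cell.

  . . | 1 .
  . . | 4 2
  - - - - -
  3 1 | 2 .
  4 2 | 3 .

Step 1. [r1c2∈{3,4}] in row 1, 4 fits only at r1c2 ⇒ r1c2=4.
Step 2. [r1c1∈{2}] nothing but 2 survives at r1c1, so r1c1=2.
Step 3. [r1c4∈{3}] r1c4 has the single candidate 3 ⇒ r1c4=3.
Step 4. [r2c2∈{3}] r2c2 has the single candidate 3 ⇒ r2c2=3.
Step 5. [r3c4∈{4}] only 4 remains possible at r3c4 ⇒ r3c4=4.
Step 6. [r4c4∈{1}] nothing but 1 survives at r4c4. So r4c4=1.
Step 7. [r2c1∈{1}] r2c1 has the single candidate 1 ⇒ r2c1=1.

Answer: 2 4 1 3 / 1 3 4 2 / 3 1 2 4 / 4 2 3 1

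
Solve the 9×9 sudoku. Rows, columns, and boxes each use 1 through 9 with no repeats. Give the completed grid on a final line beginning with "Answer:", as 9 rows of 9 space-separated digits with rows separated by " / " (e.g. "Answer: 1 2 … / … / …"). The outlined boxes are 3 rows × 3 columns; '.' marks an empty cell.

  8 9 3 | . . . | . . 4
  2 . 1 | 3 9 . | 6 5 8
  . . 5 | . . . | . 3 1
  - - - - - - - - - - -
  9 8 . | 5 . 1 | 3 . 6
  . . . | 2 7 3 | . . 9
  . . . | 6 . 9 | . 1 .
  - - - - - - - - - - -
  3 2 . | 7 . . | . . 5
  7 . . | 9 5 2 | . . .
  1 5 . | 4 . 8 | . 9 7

Step 1. [r7c6∈{6}] only 6 remains possible at r7c6. So r7c6=6.
Step 2. [r8c8∈{4,6,8}] across col 8, 6 lands solely at r8c8 ⇒ r8c8=6.
Step 3. [r8c2∈{4}] r8c2 has the single candidate 4 ⇒ r8c2=4.
Step 4. [r3c1∈{4,6}] in box 1, 4 fits only at r3c1. So r3c1=4.
Step 5. [r3c6∈{7}] r3c6's peers cover all but 7 ⇒ r3c6=7.
Step 6. [r4c5∈{4}] r4c5's peers cover all but 4, so r4c5=4.
Step 7. [r9c7∈{2}] nothing but 2 survives at r9c7 ⇒ r9c7=2.
Step 8. [r3c5∈{2,6,8}] across row 3, 2 lands solely at r3c5 ⇒ r3c5=2.
Step 9. [r5c1∈{5,6}] in col 1, 6 fits only at r5c1. So r5c1=6.
Step 10. [r5c3∈{4}] r5c3's peers cover all but 4 ⇒ r5c3=4.
Step 11. [r6c7∈{4,5,7,8}] 4 has one home in row 6: r6c7, so r6c7=4.
Step 12. [r4c8∈{2,7}] across box 6, 7 lands solely at r4c8. So r4c8=7.
Step 13. [r7c5∈{1}] nothing but 1 survives at r7c5. So r7c5=1.
Step 14. [r7c7∈{8}] r7c7 has the single candidate 8. So r7c7=8.
Step 15. [r6c3∈{2,7}] col 3 places 7 nowhere but r6c3, so r6c3=7.
Step 16. [r2c2∈{7}] nothing but 7 survives at r2c2, so r2c2=7.
Step 17. [r9c3∈{6}] r9c3's peers cover all but 6. So r9c3=6.
Step 18. [r3c4∈{8}] r3c4's peers cover all but 8 ⇒ r3c4=8.
Step 19. [r6c2∈{3}] nothing but 3 survives at r6c2 ⇒ r6c2=3.
Step 20. [r1c5∈{6}] r1c5 has the single candidate 6. So r1c5=6.
Step 21. [r3c7∈{9}] r3c7 is down to just 9. So r3c7=9.
Step 22. [r1c8∈{2}] r1c8's peers cover all but 2 ⇒ r1c8=2.
Step 23. [r4c3∈{2}] nothing but 2 survives at r4c3. So r4c3=2.
Step 24. [r6c5∈{8}] only 8 remains possible at r6c5. So r6c5=8.
Step 25. [r3c2∈{6}] r3c2 is down to just 6. So r3c2=6.
Step 26. [r1c7∈{7}] only 7 remains possible at r1c7 ⇒ r1c7=7.
Step 27. [r8c9∈{3}] only 3 remains possible at r8c9, so r8c9=3.
Step 28. [r8c7∈{1}] r8c7's peers cover all but 1 ⇒ r8c7=1.
Step 29. [r5c7∈{5}] r5c7's peers cover all but 5. So r5c7=5.
Step 30. [r8c3∈{8}] only 8 remains possible at r8c3 ⇒ r8c3=8.
Step 31. [r6c9∈{2}] nothing but 2 survives at r6c9. So r6c9=2.
Step 32. [r2c6∈{4}] r2c6's peers cover all but 4. So r2c6=4.
Step 33. [r7c8∈{4}] only 4 remains possible at r7c8. So r7c8=4.
Step 34. [r6c1∈{5}] only 5 remains possible at r6c1 ⇒ r6c1=5.
Step 35. [r9c5∈{3}] r9c5 is down to just 3. So r9c5=3.
Step 36. [r5c2∈{1}] r5c2's peers cover all but 1, so r5c2=1.
Step 37. [r7c3∈{9}] r7c3 is down to just 9. So r7c3=9.
Step 38. [r1c6∈{5}] nothing but 5 survives at r1c6, so r1c6=5.
Step 39. [r5c8∈{8}] r5c8 has the single candidate 8 ⇒ r5c8=8.
Step 40. [r1c4∈{1}] r1c4 is down to just 1, so r1c4=1.

Answer: 8 9 3 1 6 5 7 2 4 / 2 7 1 3 9 4 6 5 8 / 4 6 5 8 2 7 9 3 1 / 9 8 2 5 4 1 3 7 6 / 6 1 4 2 7 3 5 8 9 / 5 3 7 6 8 9 4 1 2 / 3 2 9 7 1 6 8 4 5 / 7 4 8 9 5 2 1 6 3 / 1 5 6 4 3 8 2 9 7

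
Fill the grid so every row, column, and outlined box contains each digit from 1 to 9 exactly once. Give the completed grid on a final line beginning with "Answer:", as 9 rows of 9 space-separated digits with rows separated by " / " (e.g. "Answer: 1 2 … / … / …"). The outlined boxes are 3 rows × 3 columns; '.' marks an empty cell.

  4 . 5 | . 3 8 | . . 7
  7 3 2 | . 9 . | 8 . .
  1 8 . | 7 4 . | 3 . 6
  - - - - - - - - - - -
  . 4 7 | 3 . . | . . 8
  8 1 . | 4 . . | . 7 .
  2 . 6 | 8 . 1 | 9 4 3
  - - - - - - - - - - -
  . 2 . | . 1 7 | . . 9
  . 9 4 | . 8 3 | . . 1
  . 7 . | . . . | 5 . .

Step 1. [r9c6∈{2,4,6,9}] 4 has one home in col 6: r9c6 ⇒ r9c6=4.
Step 2. [r9c9∈{2}] nothing but 2 survives at r9c9, so r9c9=2.
Step 3. [r8c8∈{6}] nothing but 6 survives at r8c8 ⇒ r8c8=6.
Step 4. [r9c5∈{6}] only 6 remains possible at r9c5 ⇒ r9c5=6.
Step 5. [r9c1∈{3}] r9c1 has the single candidate 3. So r9c1=3.
Step 6. [r5c9∈{5}] r5c9 has the single candidate 5. So r5c9=5.
Step 7. [r5c5∈{2}] r5c5 is down to just 2, so r5c5=2.
Step 8. [r4c1∈{5,9}] 9 has one home in col 1: r4c1. So r4c1=9.
Step 9. [r3c6∈{2,5}] r3c6 is the only open cell in col 6 admitting 2, so r3c6=2.
Step 10. [r1c8∈{1,2,9}] across row 1, 9 lands solely at r1c8 ⇒ r1c8=9.
Step 11. [r7c4∈{5}] only 5 remains possible at r7c4. So r7c4=5.
Step 12. [r2c6∈{5,6}] box 2 places 5 nowhere but r2c6 ⇒ r2c6=5.
Step 13. [r2c8∈{1}] r2c8 has the single candidate 1, so r2c8=1.
Step 14. [r4c7∈{1,2,6}] across row 4, 1 lands solely at r4c7, so r4c7=1.
Step 15. [r9c8∈{8}] nothing but 8 survives at r9c8. So r9c8=8.
Step 16. [r5c6∈{6,9}] across row 5, 9 lands solely at r5c6. So r5c6=9.
Step 17. [r1c4∈{1,6}] row 1 places 1 nowhere but r1c4 ⇒ r1c4=1.
Step 18. [r6c2∈{5}] only 5 remains possible at r6c2, so r6c2=5.
Step 19. [r4c6∈{6}] only 6 remains possible at r4c6 ⇒ r4c6=6.
Step 20. [r2c9∈{4}] r2c9 is down to just 4. So r2c9=4.
Step 21. [r7c7∈{4}] r7c7's peers cover all but 4, so r7c7=4.
Step 22. [r4c5∈{5}] r4c5 is down to just 5. So r4c5=5.
Step 23. [r6c5∈{7}] r6c5's peers cover all but 7, so r6c5=7.
Step 24. [r3c8∈{5}] nothing but 5 survives at r3c8 ⇒ r3c8=5.
Step 25. [r5c7∈{6}] nothing but 6 survives at r5c7, so r5c7=6.
Step 26. [r8c1∈{5}] r8c1 is down to just 5. So r8c1=5.
Step 27. [r9c3∈{1}] only 1 remains possible at r9c3, so r9c3=1.
Step 28. [r7c1∈{6}] r7c1 is down to just 6, so r7c1=6.
Step 29. [r7c8∈{3}] r7c8 has the single candidate 3 ⇒ r7c8=3.
Step 30. [r8c7∈{7}] nothing but 7 survives at r8c7 ⇒ r8c7=7.
Step 31. [r4c8∈{2}] nothing but 2 survives at r4c8 ⇒ r4c8=2.
Step 32. [r8c4∈{2}] only 2 remains possible at r8c4. So r8c4=2.
Step 33. [r2c4∈{6}] r2c4 has the single candidate 6. So r2c4=6.
Step 34. [r3c3∈{9}] r3c3 has the single candidate 9 ⇒ r3c3=9.
Step 35. [r1c2∈{6}] only 6 remains possible at r1c2, so r1c2=6.
Step 36. [r5c3∈{3}] r5c3's peers cover all but 3 ⇒ r5c3=3.
Step 37. [r7c3∈{8}] r7c3's peers cover all but 8, so r7c3=8.
Step 38. [r9c4∈{9}] r9c4 is down to just 9. So r9c4=9.
Step 39. [r1c7∈{2}] r1c7 is down to just 2. So r1c7=2.

Answer: 4 6 5 1 3 8 2 9 7 / 7 3 2 6 9 5 8 1 4 / 1 8 9 7 4 2 3 5 6 / 9 4 7 3 5 6 1 2 8 / 8 1 3 4 2 9 6 7 5 / 2 5 6 8 7 1 9 4 3 / 6 2 8 5 1 7 4 3 9 / 5 9 4 2 8 3 7 6 1 / 3 7 1 9 6 4 5 8 2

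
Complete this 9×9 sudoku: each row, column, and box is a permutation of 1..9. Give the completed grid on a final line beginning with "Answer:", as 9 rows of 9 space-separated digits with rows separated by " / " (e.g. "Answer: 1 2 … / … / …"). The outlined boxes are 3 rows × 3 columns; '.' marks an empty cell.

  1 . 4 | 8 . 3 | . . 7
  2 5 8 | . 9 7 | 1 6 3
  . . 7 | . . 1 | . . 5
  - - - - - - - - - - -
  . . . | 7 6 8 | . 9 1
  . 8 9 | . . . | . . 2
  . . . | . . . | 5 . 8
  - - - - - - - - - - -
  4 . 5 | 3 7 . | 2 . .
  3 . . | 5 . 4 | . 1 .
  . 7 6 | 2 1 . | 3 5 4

Step 1. [r4c7∈{4}] r4c7 has the single candidate 4 ⇒ r4c7=4.
Step 2. [r6c2∈{1,2,3,4,6}] across col 2, 4 lands solely at r6c2, so r6c2=4.
Step 3. [r8c7∈{6,7,8,9}] row 8 places 7 nowhere but r8c7 ⇒ r8c7=7.
Step 4. [r3c8∈{2,4,8}] in col 8, 4 fits only at r3c8 ⇒ r3c8=4.
Step 5. [r6c3∈{1,2,3}] col 3 places 1 nowhere but r6c3, so r6c3=1.
Step 6. [r1c2∈{6,9}] 6 has one home in row 1: r1c2 ⇒ r1c2=6.
Step 7. [r5c5∈{3,4,5}] in col 5, 4 fits only at r5c5 ⇒ r5c5=4.
Step 8. [r3c1∈{9}] r3c1's peers cover all but 9 ⇒ r3c1=9.
Step 9. [r4c3∈{2,3}] col 3 places 3 nowhere but r4c3 ⇒ r4c3=3.
Step 10. [r3c5∈{2}] only 2 remains possible at r3c5. So r3c5=2.
Step 11. [r9c6∈{9}] nothing but 9 survives at r9c6. So r9c6=9.
Step 12. [r8c9∈{6,9}] across row 8, 6 lands solely at r8c9 ⇒ r8c9=6.
Step 13. [r5c8∈{3,7}] in row 5, 3 fits only at r5c8, so r5c8=3.
Step 14. [r5c1∈{5,6,7}] 7 has one home in row 5: r5c1. So r5c1=7.
Step 15. [r8c2∈{2,9}] in row 8, 9 fits only at r8c2 ⇒ r8c2=9.
Step 16. [r7c2∈{1}] r7c2's peers cover all but 1, so r7c2=1.
Step 17. [r3c7∈{8}] only 8 remains possible at r3c7. So r3c7=8.
Step 18. [r4c1∈{5}] only 5 remains possible at r4c1. So r4c1=5.
Step 19. [r7c9∈{9}] r7c9 has the single candidate 9, so r7c9=9.
Step 20. [r9c1∈{8}] nothing but 8 survives at r9c1, so r9c1=8.
Step 21. [r5c4∈{1}] r5c4's peers cover all but 1. So r5c4=1.
Step 22. [r6c1∈{6}] r6c1 is down to just 6 ⇒ r6c1=6.
Step 23. [r7c8∈{8}] r7c8's peers cover all but 8 ⇒ r7c8=8.
Step 24. [r2c4∈{4}] only 4 remains possible at r2c4 ⇒ r2c4=4.
Step 25. [r7c6∈{6}] only 6 remains possible at r7c6, so r7c6=6.
Step 26. [r6c4∈{9}] only 9 remains possible at r6c4, so r6c4=9.
Step 27. [r1c8∈{2}] r1c8 has the single candidate 2, so r1c8=2.
Step 28. [r8c5∈{8}] nothing but 8 survives at r8c5, so r8c5=8.
Step 29. [r1c5∈{5}] r1c5 is down to just 5. So r1c5=5.
Step 30. [r5c6∈{5}] only 5 remains possible at r5c6. So r5c6=5.
Step 31. [r6c5∈{3}] r6c5 has the single candidate 3. So r6c5=3.
Step 32. [r1c7∈{9}] nothing but 9 survives at r1c7, so r1c7=9.
Step 33. [r6c6∈{2}] only 2 remains possible at r6c6. So r6c6=2.
Step 34. [r3c2∈{3}] only 3 remains possible at r3c2. So r3c2=3.
Step 35. [r8c3∈{2}] r8c3 has the single candidate 2 ⇒ r8c3=2.
Step 36. [r6c8∈{7}] r6c8 has the single candidate 7. So r6c8=7.
Step 37. [r4c2∈{2}] only 2 remains possible at r4c2. So r4c2=2.
Step 38. [r3c4∈{6}] only 6 remains possible at r3c4. So r3c4=6.
Step 39. [r5c7∈{6}] r5c7 has the single candidate 6. So r5c7=6.

Answer: 1 6 4 8 5 3 9 2 7 / 2 5 8 4 9 7 1 6 3 / 9 3 7 6 2 1 8 4 5 / 5 2 3 7 6 8 4 9 1 / 7 8 9 1 4 5 6 3 2 / 6 4 1 9 3 2 5 7 8 / 4 1 5 3 7 6 2 8 9 / 3 9 2 5 8 4 7 1 6 / 8 7 6 2 1 9 3 5 4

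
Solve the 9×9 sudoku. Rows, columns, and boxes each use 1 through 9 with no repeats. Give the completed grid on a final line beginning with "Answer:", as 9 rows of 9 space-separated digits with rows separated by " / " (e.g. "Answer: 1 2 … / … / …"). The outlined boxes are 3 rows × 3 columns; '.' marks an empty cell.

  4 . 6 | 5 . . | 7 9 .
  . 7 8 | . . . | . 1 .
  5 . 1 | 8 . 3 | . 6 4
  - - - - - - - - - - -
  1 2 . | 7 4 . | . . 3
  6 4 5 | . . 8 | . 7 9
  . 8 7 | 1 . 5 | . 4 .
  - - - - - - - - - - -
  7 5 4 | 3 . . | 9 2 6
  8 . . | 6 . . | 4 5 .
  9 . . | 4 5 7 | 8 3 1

Step 1. [r6c5∈{2,3,6,9}] in row 6, 9 fits only at r6c5 ⇒ r6c5=9.
Step 2. [r2c1∈{2,3}] across col 1, 2 lands solely at r2c1. So r2c1=2.
Step 3. [r7c6∈{1}] r7c6 is down to just 1 ⇒ r7c6=1.
Step 4. [r8c5∈{2}] only 2 remains possible at r8c5 ⇒ r8c5=2.
Step 5. [r3c7∈{2}] only 2 remains possible at r3c7, so r3c7=2.
Step 6. [r4c6∈{6}] r4c6's peers cover all but 6 ⇒ r4c6=6.
Step 7. [r2c4∈{9}] r2c4 is down to just 9. So r2c4=9.
Step 8. [r4c7∈{5}] r4c7 is down to just 5, so r4c7=5.
Step 9. [r1c2∈{3}] r1c2 has the single candidate 3, so r1c2=3.
Step 10. [r9c3∈{2}] r9c3's peers cover all but 2, so r9c3=2.
Step 11. [r1c5∈{1}] nothing but 1 survives at r1c5 ⇒ r1c5=1.
Step 12. [r7c5∈{8}] only 8 remains possible at r7c5. So r7c5=8.
Step 13. [r2c5∈{6}] nothing but 6 survives at r2c5, so r2c5=6.
Step 14. [r6c9∈{2}] nothing but 2 survives at r6c9. So r6c9=2.
Step 15. [r5c5∈{3}] r5c5's peers cover all but 3 ⇒ r5c5=3.
Step 16. [r2c6∈{4}] r2c6's peers cover all but 4, so r2c6=4.
Step 17. [r5c7∈{1}] r5c7's peers cover all but 1. So r5c7=1.
Step 18. [r8c6∈{9}] r8c6's peers cover all but 9, so r8c6=9.
Step 19. [r9c2∈{6}] r9c2 has the single candidate 6, so r9c2=6.
Step 20. [r2c7∈{3}] nothing but 3 survives at r2c7. So r2c7=3.
Step 21. [r8c9∈{7}] only 7 remains possible at r8c9. So r8c9=7.
Step 22. [r8c3∈{3}] r8c3's peers cover all but 3 ⇒ r8c3=3.
Step 23. [r4c3∈{9}] r4c3's peers cover all but 9. So r4c3=9.
Step 24. [r3c2∈{9}] nothing but 9 survives at r3c2, so r3c2=9.
Step 25. [r1c6∈{2}] r1c6 is down to just 2, so r1c6=2.
Step 26. [r8c2∈{1}] nothing but 1 survives at r8c2. So r8c2=1.
Step 27. [r5c4∈{2}] only 2 remains possible at r5c4, so r5c4=2.
Step 28. [r6c1∈{3}] only 3 remains possible at r6c1. So r6c1=3.
Step 29. [r2c9∈{5}] r2c9's peers cover all but 5. So r2c9=5.
Step 30. [r1c9∈{8}] only 8 remains possible at r1c9. So r1c9=8.
Step 31. [r4c8∈{8}] r4c8 is down to just 8, so r4c8=8.
Step 32. [r3c5∈{7}] only 7 remains possible at r3c5. So r3c5=7.
Step 33. [r6c7∈{6}] r6c7 has the single candidate 6 ⇒ r6c7=6.

Answer: 4 3 6 5 1 2 7 9 8 / 2 7 8 9 6 4 3 1 5 / 5 9 1 8 7 3 2 6 4 / 1 2 9 7 4 6 5 8 3 / 6 4 5 2 3 8 1 7 9 / 3 8 7 1 9 5 6 4 2 / 7 5 4 3 8 1 9 2 6 / 8 1 3 6 2 9 4 5 7 / 9 6 2 4 5 7 8 3 1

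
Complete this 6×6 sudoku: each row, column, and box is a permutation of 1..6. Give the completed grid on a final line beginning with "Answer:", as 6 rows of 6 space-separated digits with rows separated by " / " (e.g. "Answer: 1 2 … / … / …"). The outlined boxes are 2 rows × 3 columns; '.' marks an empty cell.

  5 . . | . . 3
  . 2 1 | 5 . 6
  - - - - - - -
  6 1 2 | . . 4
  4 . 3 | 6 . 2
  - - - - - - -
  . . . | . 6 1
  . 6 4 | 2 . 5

Step 1. [r5c2∈{3,5}] in col 2, 3 fits only at r5c2. So r5c2=3.
Step 2. [r4c5∈{1,5}] 1 has one home in row 4: r4c5. So r4c5=1.
Step 3. [r2c5∈{4}] r2c5 has the single candidate 4 ⇒ r2c5=4.
Step 4. [r3c4∈{3}] r3c4 is down to just 3. So r3c4=3.
Step 5. [r1c5∈{2}] r1c5 has the single candidate 2. So r1c5=2.
Step 6. [r5c1∈{2}] only 2 remains possible at r5c1. So r5c1=2.
Step 7. [r3c5∈{5}] r3c5 has the single candidate 5. So r3c5=5.
Step 8. [r6c5∈{3}] r6c5 has the single candidate 3, so r6c5=3.
Step 9. [r2c1∈{3}] r2c1 has the single candidate 3 ⇒ r2c1=3.
Step 10. [r5c4∈{4}] r5c4's peers cover all but 4 ⇒ r5c4=4.
Step 11. [r1c2∈{4}] r1c2 is down to just 4, so r1c2=4.
Step 12. [r1c4∈{1}] r1c4 is down to just 1 ⇒ r1c4=1.
Step 13. [r1c3∈{6}] r1c3 has the single candidate 6, so r1c3=6.
Step 14. [r6c1∈{1}] nothing but 1 survives at r6c1 ⇒ r6c1=1.
Step 15. [r4c2∈{5}] r4c2 has the single candidate 5. So r4c2=5.
Step 16. [r5c3∈{5}] r5c3 has the single candidate 5. So r5c3=5.

Answer: 5 4 6 1 2 3 / 3 2 1 5 4 6 / 6 1 2 3 5 4 / 4 5 3 6 1 2 / 2 3 5 4 6 1 / 1 6 4 2 3 5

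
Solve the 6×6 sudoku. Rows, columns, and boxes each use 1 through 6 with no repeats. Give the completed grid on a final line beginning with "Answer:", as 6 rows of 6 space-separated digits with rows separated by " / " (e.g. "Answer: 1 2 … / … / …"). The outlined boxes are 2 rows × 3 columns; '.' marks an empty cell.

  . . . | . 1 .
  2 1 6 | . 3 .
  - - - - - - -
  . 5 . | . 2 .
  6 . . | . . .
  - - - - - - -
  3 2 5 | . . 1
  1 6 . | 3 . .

Step 1. [r3c1∈{4}] nothing but 4 survives at r3c1, so r3c1=4.
Step 2. [r4c2∈{3}] only 3 remains possible at r4c2 ⇒ r4c2=3.
Step 3. [r1c4∈{2,4,5,6}] across col 4, 2 lands solely at r1c4. So r1c4=2.
Step 4. [r6c3∈{4}] r6c3 has the single candidate 4. So r6c3=4.
Step 5. [r1c6∈{4,5,6}] 6 has one home in row 1: r1c6 ⇒ r1c6=6.
Step 6. [r3c4∈{1,6}] in row 3, 6 fits only at r3c4 ⇒ r3c4=6.
Step 7. [r5c4∈{4}] r5c4 is down to just 4 ⇒ r5c4=4.
Step 8. [r2c6∈{4,5}] across row 2, 4 lands solely at r2c6, so r2c6=4.
Step 9. [r4c6∈{5}] r4c6's peers cover all but 5. So r4c6=5.
Step 10. [r4c3∈{1,2}] row 4 places 2 nowhere but r4c3. So r4c3=2.
Step 11. [r6c6∈{2}] r6c6 has the single candidate 2. So r6c6=2.
Step 12. [r1c1∈{5}] r1c1's peers cover all but 5, so r1c1=5.
Step 13. [r4c5∈{4}] r4c5 is down to just 4 ⇒ r4c5=4.
Step 14. [r1c2∈{4}] r1c2 is down to just 4, so r1c2=4.
Step 15. [r2c4∈{5}] r2c4's peers cover all but 5, so r2c4=5.
Step 16. [r1c3∈{3}] r1c3 is down to just 3, so r1c3=3.
Step 17. [r3c6∈{3}] r3c6 is down to just 3. So r3c6=3.
Step 18. [r4c4∈{1}] r4c4 has the single candidate 1 ⇒ r4c4=1.
Step 19. [r6c5∈{5}] r6c5 has the single candidate 5. So r6c5=5.
Step 20. [r5c5∈{6}] r5c5 has the single candidate 6. So r5c5=6.
Step 21. [r3c3∈{1}] r3c3 is down to just 1, so r3c3=1.

Answer: 5 4 3 2 1 6 / 2 1 6 5 3 4 / 4 5 1 6 2 3 / 6 3 2 1 4 5 / 3 2 5 4 6 1 / 1 6 4 3 5 2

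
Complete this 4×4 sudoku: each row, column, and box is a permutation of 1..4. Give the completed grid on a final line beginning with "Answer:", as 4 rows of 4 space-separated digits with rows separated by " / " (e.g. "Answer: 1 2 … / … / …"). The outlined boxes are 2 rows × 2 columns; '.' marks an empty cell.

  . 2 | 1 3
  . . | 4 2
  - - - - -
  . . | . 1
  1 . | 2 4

Step 1. [r4c2∈{3}] only 3 remains possible at r4c2, so r4c2=3.
Step 2. [r3c2∈{4}] r3c2 is down to just 4. So r3c2=4.
Step 3. [r2c1∈{3}] r2c1 is down to just 3 ⇒ r2c1=3.
Step 4. [r2c2∈{1}] r2c2 has the single candidate 1. So r2c2=1.
Step 5. [r1c1∈{4}] r1c1's peers cover all but 4, so r1c1=4.
Step 6. [r3c3∈{3}] r3c3 has the single candidate 3, so r3c3=3.
Step 7. [r3c1∈{2}] nothing but 2 survives at r3c1 ⇒ r3c1=2.

Answer: 4 2 1 3 / 3 1 4 2 / 2 4 3 1 / 1 3 2 4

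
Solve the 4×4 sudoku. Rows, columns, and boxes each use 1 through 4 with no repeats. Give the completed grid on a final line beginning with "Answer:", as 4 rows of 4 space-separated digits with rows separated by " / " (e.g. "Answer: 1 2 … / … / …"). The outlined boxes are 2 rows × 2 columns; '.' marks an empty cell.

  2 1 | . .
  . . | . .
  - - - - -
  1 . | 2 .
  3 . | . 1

Step 1. [r4c3∈{4}] nothing but 4 survives at r4c3, so r4c3=4.
Step 2. [r2c2∈{3,4}] across col 2, 3 lands solely at r2c2, so r2c2=3.
Step 3. [r1c4∈{3,4}] in row 1, 4 fits only at r1c4, so r1c4=4.
Step 4. [r2c1∈{4}] r2c1 has the single candidate 4 ⇒ r2c1=4.
Step 5. [r2c3∈{1}] only 1 remains possible at r2c3. So r2c3=1.
Step 6. [r4c2∈{2}] nothing but 2 survives at r4c2, so r4c2=2.
Step 7. [r1c3∈{3}] nothing but 3 survives at r1c3 ⇒ r1c3=3.
Step 8. [r3c4∈{3}] r3c4 has the single candidate 3 ⇒ r3c4=3.
Step 9. [r2c4∈{2}] r2c4 is down to just 2, so r2c4=2.
Step 10. [r3c2∈{4}] r3c2 has the single candidate 4. So r3c2=4.

Answer: 2 1 3 4 / 4 3 1 2 / 1 4 2 3 / 3 2 4 1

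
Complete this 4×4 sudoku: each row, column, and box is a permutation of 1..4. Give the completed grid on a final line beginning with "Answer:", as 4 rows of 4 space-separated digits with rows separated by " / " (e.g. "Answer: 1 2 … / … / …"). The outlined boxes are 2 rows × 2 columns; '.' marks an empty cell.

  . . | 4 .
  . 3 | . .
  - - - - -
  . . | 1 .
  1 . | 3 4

Step 1. [r1c1∈{2}] nothing but 2 survives at r1c1, so r1c1=2.
Step 2. [r2c4∈{1,2}] 1 has one home in row 2: r2c4 ⇒ r2c4=1.
Step 3. [r3c2∈{2,4}] 4 has one home in col 2: r3c2. So r3c2=4.
Step 4. [r1c4∈{3}] nothing but 3 survives at r1c4, so r1c4=3.
Step 5. [r4c2∈{2}] only 2 remains possible at r4c2, so r4c2=2.
Step 6. [r1c2∈{1}] nothing but 1 survives at r1c2 ⇒ r1c2=1.
Step 7. [r3c4∈{2}] only 2 remains possible at r3c4, so r3c4=2.
Step 8. [r2c3∈{2}] r2c3 is down to just 2. So r2c3=2.
Step 9. [r3c1∈{3}] r3c1 has the single candidate 3, so r3c1=3.
Step 10. [r2c1∈{4}] nothing but 4 survives at r2c1, so r2c1=4.

Answer: 2 1 4 3 / 4 3 2 1 / 3 4 1 2 / 1 2 3 4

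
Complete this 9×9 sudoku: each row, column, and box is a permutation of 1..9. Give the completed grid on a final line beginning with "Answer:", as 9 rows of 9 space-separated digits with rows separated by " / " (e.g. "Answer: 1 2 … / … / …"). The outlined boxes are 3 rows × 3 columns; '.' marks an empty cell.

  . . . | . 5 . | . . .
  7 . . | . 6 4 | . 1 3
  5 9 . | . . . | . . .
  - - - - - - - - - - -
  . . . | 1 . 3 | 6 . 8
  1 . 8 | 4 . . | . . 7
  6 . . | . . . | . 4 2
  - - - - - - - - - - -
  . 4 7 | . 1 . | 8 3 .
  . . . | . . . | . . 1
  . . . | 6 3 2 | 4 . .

Step 1. [r2c3∈{2}] nothing but 2 survives at r2c3. So r2c3=2.
Step 2. [r9c8∈{5,7,9}] 7 has one home in row 9: r9c8. So r9c8=7.
Step 3. [r2c2∈{8}] only 8 remains possible at r2c2. So r2c2=8.
Step 4. [r2c4∈{9}] r2c4's peers cover all but 9, so r2c4=9.
Step 5. [r7c4∈{5}] r7c4 is down to just 5, so r7c4=5.
Step 6. [r7c6∈{9}] r7c6 has the single candidate 9 ⇒ r7c6=9.
Step 7. [r9c9∈{5,9}] col 9 places 5 nowhere but r9c9, so r9c9=5.
Step 8. [r1c9∈{4,6,9}] 9 has one home in col 9: r1c9 ⇒ r1c9=9.
Step 9. [r6c7∈{1,3,5,9}] in row 6, 1 fits only at r6c7. So r6c7=1.
Step 10. [r5c7∈{3,5,9}] col 7 places 3 nowhere but r5c7. So r5c7=3.
Step 11. [r8c7∈{2,9}] across col 7, 9 lands solely at r8c7. So r8c7=9.
Step 12. [r8c8∈{2,6}] in box 9, 2 fits only at r8c8, so r8c8=2.
Step 13. [r3c9∈{4,6}] across col 9, 4 lands solely at r3c9, so r3c9=4.
Step 14. [r9c1∈{8,9}] 8 has one home in row 9: r9c1 ⇒ r9c1=8.
Step 15. [r4c1∈{2,4,9}] in col 1, 9 fits only at r4c1. So r4c1=9.
Step 16. [r4c8∈{5}] only 5 remains possible at r4c8 ⇒ r4c8=5.
Step 17. [r8c1∈{3}] r8c1 has the single candidate 3, so r8c1=3.
Step 18. [r6c5∈{7,8,9}] across row 6, 9 lands solely at r6c5, so r6c5=9.
Step 19. [r5c5∈{2}] r5c5 is down to just 2. So r5c5=2.
Step 20. [r4c5∈{7}] r4c5's peers cover all but 7 ⇒ r4c5=7.
Step 21. [r3c5∈{8}] r3c5's peers cover all but 8, so r3c5=8.
Step 22. [r5c2∈{5}] r5c2's peers cover all but 5, so r5c2=5.
Step 23. [r6c3∈{3}] r6c3 is down to just 3. So r6c3=3.
Step 24. [r3c4∈{2,3,7}] 3 has one home in row 3: r3c4. So r3c4=3.
Step 25. [r1c4∈{2,7}] in col 4, 2 fits only at r1c4, so r1c4=2.
Step 26. [r1c2∈{1,3,6}] in row 1, 3 fits only at r1c2, so r1c2=3.
Step 27. [r8c4∈{7,8}] across col 4, 7 lands solely at r8c4, so r8c4=7.
Step 28. [r3c8∈{6}] r3c8 is down to just 6, so r3c8=6.
Step 29. [r3c3∈{1}] only 1 remains possible at r3c3. So r3c3=1.
Step 30. [r1c3∈{4,6}] across row 1, 6 lands solely at r1c3. So r1c3=6.
Step 31. [r1c7∈{7}] r1c7's peers cover all but 7, so r1c7=7.
Step 32. [r6c6∈{5,8}] across row 6, 5 lands solely at r6c6. So r6c6=5.
Step 33. [r5c6∈{6}] only 6 remains possible at r5c6, so r5c6=6.
Step 34. [r3c7∈{2}] only 2 remains possible at r3c7 ⇒ r3c7=2.
Step 35. [r4c2∈{2}] r4c2 has the single candidate 2, so r4c2=2.
Step 36. [r8c3∈{5}] nothing but 5 survives at r8c3, so r8c3=5.
Step 37. [r8c6∈{8}] r8c6 is down to just 8 ⇒ r8c6=8.
Step 38. [r9c2∈{1}] r9c2's peers cover all but 1 ⇒ r9c2=1.
Step 39. [r5c8∈{9}] r5c8 is down to just 9, so r5c8=9.
Step 40. [r3c6∈{7}] r3c6's peers cover all but 7 ⇒ r3c6=7.
Step 41. [r2c7∈{5}] only 5 remains possible at r2c7. So r2c7=5.
Step 42. [r7c1∈{2}] r7c1's peers cover all but 2, so r7c1=2.
Step 43. [r7c9∈{6}] nothing but 6 survives at r7c9. So r7c9=6.
Step 44. [r9c3∈{9}] nothing but 9 survives at r9c3. So r9c3=9.
Step 45. [r6c4∈{8}] r6c4 has the single candidate 8. So r6c4=8.
Step 46. [r1c6∈{1}] nothing but 1 survives at r1c6, so r1c6=1.
Step 47. [r4c3∈{4}] r4c3's peers cover all but 4, so r4c3=4.
Step 48. [r8c5∈{4}] r8c5 is down to just 4, so r8c5=4.
Step 49. [r1c8∈{8}] r1c8's peers cover all but 8 ⇒ r1c8=8.
Step 50. [r6c2∈{7}] nothing but 7 survives at r6c2, so r6c2=7.
Step 51. [r8c2∈{6}] only 6 remains possible at r8c2. So r8c2=6.
Step 52. [r1c1∈{4}] r1c1 has the single candidate 4. So r1c1=4.

Answer: 4 3 6 2 5 1 7 8 9 / 7 8 2 9 6 4 5 1 3 / 5 9 1 3 8 7 2 6 4 / 9 2 4 1 7 3 6 5 8 / 1 5 8 4 2 6 3 9 7 / 6 7 3 8 9 5 1 4 2 / 2 4 7 5 1 9 8 3 6 / 3 6 5 7 4 8 9 2 1 / 8 1 9 6 3 2 4 7 5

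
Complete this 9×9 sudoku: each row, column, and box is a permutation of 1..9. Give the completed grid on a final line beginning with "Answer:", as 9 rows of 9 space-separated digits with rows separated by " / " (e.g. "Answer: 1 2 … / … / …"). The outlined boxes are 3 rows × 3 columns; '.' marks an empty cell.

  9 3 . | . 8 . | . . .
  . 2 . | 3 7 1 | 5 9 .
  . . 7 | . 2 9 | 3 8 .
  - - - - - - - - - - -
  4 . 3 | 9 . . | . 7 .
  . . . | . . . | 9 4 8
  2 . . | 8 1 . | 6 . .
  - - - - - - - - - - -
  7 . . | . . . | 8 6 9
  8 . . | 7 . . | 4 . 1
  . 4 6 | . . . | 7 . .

Step 1. [r9c1∈{1,3,5}] in col 1, 3 fits only at r9c1. So r9c1=3.
Step 2. [r8c8∈{2,3,5}] in box 9, 3 fits only at r8c8 ⇒ r8c8=3.
Step 3. [r6c8∈{5}] only 5 remains possible at r6c8, so r6c8=5.
Step 4. [r7c5∈{3,4,5}] in col 5, 4 fits only at r7c5 ⇒ r7c5=4.
Step 5. [r9c8∈{2}] r9c8 has the single candidate 2. So r9c8=2.
Step 6. [r5c5∈{3,5,6}] 3 has one home in col 5: r5c5. So r5c5=3.
Step 7. [r2c1∈{6}] only 6 remains possible at r2c1. So r2c1=6.
Step 8. [r2c9∈{4}] only 4 remains possible at r2c9 ⇒ r2c9=4.
Step 9. [r1c3∈{1,4,5}] in col 3, 4 fits only at r1c3 ⇒ r1c3=4.
Step 10. [r4c9∈{2}] r4c9 has the single candidate 2 ⇒ r4c9=2.
Step 11. [r9c9∈{5}] only 5 remains possible at r9c9, so r9c9=5.
Step 12. [r4c2∈{1,5,6,8}] in row 4, 8 fits only at r4c2. So r4c2=8.
Step 13. [r5c2∈{1,5,6,7}] col 2 places 6 nowhere but r5c2, so r5c2=6.
Step 14. [r5c6∈{2,5,7}] 7 has one home in row 5: r5c6. So r5c6=7.
Step 15. [r6c3∈{9}] r6c3 has the single candidate 9, so r6c3=9.
Step 16. [r8c2∈{5,9}] r8c2 is the only open cell in col 2 admitting 9. So r8c2=9.
Step 17. [r3c4∈{4,5,6}] row 3 places 4 nowhere but r3c4. So r3c4=4.
Step 18. [r1c4∈{5,6}] col 4 places 6 nowhere but r1c4. So r1c4=6.
Step 19. [r1c6∈{5}] r1c6's peers cover all but 5. So r1c6=5.
Step 20. [r4c5∈{5,6}] across row 4, 5 lands solely at r4c5. So r4c5=5.
Step 21. [r7c4∈{1,2,5}] col 4 places 5 nowhere but r7c4 ⇒ r7c4=5.
Step 22. [r8c3∈{2,5}] across row 8, 5 lands solely at r8c3. So r8c3=5.
Step 23. [r3c2∈{1,5}] 5 has one home in col 2: r3c2. So r3c2=5.
Step 24. [r5c3∈{1}] r5c3 is down to just 1 ⇒ r5c3=1.
Step 25. [r8c6∈{2,6}] row 8 places 2 nowhere but r8c6, so r8c6=2.
Step 26. [r1c7∈{1,2}] 2 has one home in row 1: r1c7, so r1c7=2.
Step 27. [r5c1∈{5}] r5c1 is down to just 5 ⇒ r5c1=5.
Step 28. [r1c8∈{1}] only 1 remains possible at r1c8. So r1c8=1.
Step 29. [r6c2∈{7}] r6c2 is down to just 7, so r6c2=7.
Step 30. [r9c5∈{9}] r9c5's peers cover all but 9. So r9c5=9.
Step 31. [r9c6∈{8}] only 8 remains possible at r9c6 ⇒ r9c6=8.
Step 32. [r5c4∈{2}] r5c4 has the single candidate 2 ⇒ r5c4=2.
Step 33. [r2c3∈{8}] only 8 remains possible at r2c3 ⇒ r2c3=8.
Step 34. [r7c2∈{1}] only 1 remains possible at r7c2 ⇒ r7c2=1.
Step 35. [r4c7∈{1}] r4c7 has the single candidate 1. So r4c7=1.
Step 36. [r9c4∈{1}] nothing but 1 survives at r9c4 ⇒ r9c4=1.
Step 37. [r7c3∈{2}] r7c3's peers cover all but 2, so r7c3=2.
Step 38. [r6c9∈{3}] r6c9 has the single candidate 3, so r6c9=3.
Step 39. [r1c9∈{7}] nothing but 7 survives at r1c9. So r1c9=7.
Step 40. [r4c6∈{6}] r4c6 is down to just 6 ⇒ r4c6=6.
Step 41. [r3c1∈{1}] r3c1 is down to just 1. So r3c1=1.
Step 42. [r6c6∈{4}] only 4 remains possible at r6c6. So r6c6=4.
Step 43. [r3c9∈{6}] nothing but 6 survives at r3c9 ⇒ r3c9=6.
Step 44. [r8c5∈{6}] r8c5 is down to just 6 ⇒ r8c5=6.
Step 45. [r7c6∈{3}] only 3 remains possible at r7c6 ⇒ r7c6=3.

Answer: 9 3 4 6 8 5 2 1 7 / 6 2 8 3 7 1 5 9 4 / 1 5 7 4 2 9 3 8 6 / 4 8 3 9 5 6 1 7 2 / 5 6 1 2 3 7 9 4 8 / 2 7 9 8 1 4 6 5 3 / 7 1 2 5 4 3 8 6 9 / 8 9 5 7 6 2 4 3 1 / 3 4 6 1 9 8 7 2 5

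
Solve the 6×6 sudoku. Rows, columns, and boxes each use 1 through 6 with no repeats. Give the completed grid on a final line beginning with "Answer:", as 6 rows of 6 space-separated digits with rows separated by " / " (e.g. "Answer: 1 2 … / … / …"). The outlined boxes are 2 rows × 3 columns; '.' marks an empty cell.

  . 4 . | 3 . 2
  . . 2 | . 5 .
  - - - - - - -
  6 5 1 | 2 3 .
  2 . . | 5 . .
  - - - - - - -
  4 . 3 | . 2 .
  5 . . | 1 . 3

Step 1. [r5c4∈{6}] r5c4's peers cover all but 6 ⇒ r5c4=6.
Step 2. [r3c6∈{4}] only 4 remains possible at r3c6, so r3c6=4.
Step 3. [r1c1∈{1}] r1c1 is down to just 1, so r1c1=1.
Step 4. [r1c5∈{6}] r1c5's peers cover all but 6. So r1c5=6.
Step 5. [r2c2∈{3,6}] in row 2, 6 fits only at r2c2 ⇒ r2c2=6.
Step 6. [r4c5∈{1}] r4c5 has the single candidate 1. So r4c5=1.
Step 7. [r2c6∈{1}] r2c6's peers cover all but 1, so r2c6=1.
Step 8. [r6c2∈{2}] r6c2 has the single candidate 2. So r6c2=2.
Step 9. [r6c5∈{4}] r6c5 has the single candidate 4. So r6c5=4.
Step 10. [r2c1∈{3}] nothing but 3 survives at r2c1 ⇒ r2c1=3.
Step 11. [r5c6∈{5}] nothing but 5 survives at r5c6, so r5c6=5.
Step 12. [r4c2∈{3}] r4c2 has the single candidate 3 ⇒ r4c2=3.
Step 13. [r6c3∈{6}] r6c3 is down to just 6 ⇒ r6c3=6.
Step 14. [r1c3∈{5}] r1c3 has the single candidate 5 ⇒ r1c3=5.
Step 15. [r5c2∈{1}] only 1 remains possible at r5c2 ⇒ r5c2=1.
Step 16. [r2c4∈{4}] r2c4 is down to just 4. So r2c4=4.
Step 17. [r4c3∈{4}] r4c3 has the single candidate 4 ⇒ r4c3=4.
Step 18. [r4c6∈{6}] only 6 remains possible at r4c6. So r4c6=6.

Answer: 1 4 5 3 6 2 / 3 6 2 4 5 1 / 6 5 1 2 3 4 / 2 3 4 5 1 6 / 4 1 3 6 2 5 / 5 2 6 1 4 3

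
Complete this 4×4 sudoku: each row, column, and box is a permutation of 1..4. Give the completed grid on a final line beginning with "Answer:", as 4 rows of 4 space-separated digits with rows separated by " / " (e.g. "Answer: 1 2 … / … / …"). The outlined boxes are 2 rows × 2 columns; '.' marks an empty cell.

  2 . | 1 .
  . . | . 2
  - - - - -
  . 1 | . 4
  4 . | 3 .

Step 1. [r1c2∈{3,4}] in row 1, 4 fits only at r1c2, so r1c2=4.
Step 2. [r3c1∈{3}] r3c1 has the single candidate 3. So r3c1=3.
Step 3. [r4c2∈{2}] r4c2's peers cover all but 2, so r4c2=2.
Step 4. [r2c1∈{1}] r2c1 is down to just 1. So r2c1=1.
Step 5. [r2c3∈{4}] r2c3 is down to just 4, so r2c3=4.
Step 6. [r1c4∈{3}] r1c4's peers cover all but 3 ⇒ r1c4=3.
Step 7. [r2c2∈{3}] r2c2 is down to just 3. So r2c2=3.
Step 8. [r4c4∈{1}] nothing but 1 survives at r4c4 ⇒ r4c4=1.
Step 9. [r3c3∈{2}] only 2 remains possible at r3c3. So r3c3=2.

Answer: 2 4 1 3 / 1 3 4 2 / 3 1 2 4 / 4 2 3 1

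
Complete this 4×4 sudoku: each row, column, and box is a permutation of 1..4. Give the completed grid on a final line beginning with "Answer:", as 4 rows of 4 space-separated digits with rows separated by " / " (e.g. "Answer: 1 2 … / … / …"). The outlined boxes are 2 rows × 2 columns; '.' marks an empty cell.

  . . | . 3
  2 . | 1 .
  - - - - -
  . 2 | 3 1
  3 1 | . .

Step 1. [r1c2∈{4}] r1c2 has the single candidate 4. So r1c2=4.
Step 2. [r4c4∈{2,4}] across col 4, 2 lands solely at r4c4 ⇒ r4c4=2.
Step 3. [r1c3∈{2}] r1c3's peers cover all but 2. So r1c3=2.
Step 4. [r2c2∈{3}] r2c2 is down to just 3. So r2c2=3.
Step 5. [r1c1∈{1}] r1c1's peers cover all but 1 ⇒ r1c1=1.
Step 6. [r4c3∈{4}] nothing but 4 survives at r4c3 ⇒ r4c3=4.
Step 7. [r2c4∈{4}] nothing but 4 survives at r2c4. So r2c4=4.
Step 8. [r3c1∈{4}] r3c1 is down to just 4, so r3c1=4.

Answer: 1 4 2 3 / 2 3 1 4 / 4 2 3 1 / 3 1 4 2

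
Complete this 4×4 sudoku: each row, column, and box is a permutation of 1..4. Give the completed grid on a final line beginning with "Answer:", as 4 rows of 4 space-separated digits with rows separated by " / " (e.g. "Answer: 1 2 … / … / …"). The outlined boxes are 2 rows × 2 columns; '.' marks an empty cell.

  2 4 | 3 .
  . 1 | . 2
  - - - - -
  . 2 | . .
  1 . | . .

Step 1. [r3c1∈{3,4}] in col 1, 4 fits only at r3c1 ⇒ r3c1=4.
Step 2. [r3c4∈{1,3}] across row 3, 3 lands solely at r3c4, so r3c4=3.
Step 3. [r2c3∈{4}] only 4 remains possible at r2c3. So r2c3=4.
Step 4. [r4c2∈{3}] r4c2 has the single candidate 3, so r4c2=3.
Step 5. [r4c4∈{4}] r4c4 is down to just 4. So r4c4=4.
Step 6. [r2c1∈{3}] only 3 remains possible at r2c1, so r2c1=3.
Step 7. [r3c3∈{1}] r3c3's peers cover all but 1, so r3c3=1.
Step 8. [r1c4∈{1}] only 1 remains possible at r1c4. So r1c4=1.
Step 9. [r4c3∈{2}] only 2 remains possible at r4c3. So r4c3=2.

Answer: 2 4 3 1 / 3 1 4 2 / 4 2 1 3 / 1 3 2 4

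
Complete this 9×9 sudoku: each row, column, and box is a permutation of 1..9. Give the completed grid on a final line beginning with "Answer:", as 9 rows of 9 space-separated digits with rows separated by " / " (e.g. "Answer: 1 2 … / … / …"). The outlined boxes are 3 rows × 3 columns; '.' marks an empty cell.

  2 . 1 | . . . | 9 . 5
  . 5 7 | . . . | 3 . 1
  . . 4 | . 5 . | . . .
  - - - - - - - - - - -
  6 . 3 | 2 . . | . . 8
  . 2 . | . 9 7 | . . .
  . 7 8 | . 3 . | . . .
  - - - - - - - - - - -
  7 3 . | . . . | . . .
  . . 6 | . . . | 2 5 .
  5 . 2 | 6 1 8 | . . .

Step 1. [r4c5∈{4}] only 4 remains possible at r4c5 ⇒ r4c5=4.
Step 2. [r6c6∈{1,5,6}] 6 has one home in box 5: r6c6. So r6c6=6.
Step 3. [r7c3∈{9}] r7c3 has the single candidate 9 ⇒ r7c3=9.
Step 4. [r5c4∈{1,5,8}] across row 5, 8 lands solely at r5c4. So r5c4=8.
Step 5. [r9c2∈{4}] r9c2 is down to just 4 ⇒ r9c2=4.
Step 6. [r9c7∈{7}] r9c7's peers cover all but 7. So r9c7=7.
Step 7. [r3c9∈{2,6,7}] col 9 places 7 nowhere but r3c9 ⇒ r3c9=7.
Step 8. [r3c1∈{3,8,9}] col 1 places 3 nowhere but r3c1 ⇒ r3c1=3.
Step 9. [r6c9∈{2,4,9}] in col 9, 2 fits only at r6c9, so r6c9=2.
Step 10. [r8c5∈{7}] only 7 remains possible at r8c5. So r8c5=7.
Step 11. [r1c4∈{3,4,7}] 7 has one home in row 1: r1c4. So r1c4=7.
Step 12. [r8c4∈{3,4,9}] r8c4 is the only open cell in col 4 admitting 3 ⇒ r8c4=3.
Step 13. [r8c6∈{4,9}] r8c6 is the only open cell in box 8 admitting 9 ⇒ r8c6=9.
Step 14. [r8c9∈{4}] r8c9 has the single candidate 4. So r8c9=4.
Step 15. [r7c9∈{6}] r7c9 has the single candidate 6 ⇒ r7c9=6.
Step 16. [r4c8∈{1,7,9}] row 4 places 7 nowhere but r4c8 ⇒ r4c8=7.
Step 17. [r6c8∈{1,4,9}] box 6 places 9 nowhere but r6c8 ⇒ r6c8=9.
Step 18. [r2c1∈{8,9}] 9 has one home in col 1: r2c1 ⇒ r2c1=9.
Step 19. [r2c4∈{4}] only 4 remains possible at r2c4. So r2c4=4.
Step 20. [r2c6∈{2}] r2c6 is down to just 2 ⇒ r2c6=2.
Step 21. [r1c8∈{4,6,8}] in row 1, 4 fits only at r1c8 ⇒ r1c8=4.
Step 22. [r9c8∈{3}] only 3 remains possible at r9c8 ⇒ r9c8=3.
Step 23. [r3c8∈{2,6,8}] row 3 places 2 nowhere but r3c8 ⇒ r3c8=2.
Step 24. [r3c6∈{1}] nothing but 1 survives at r3c6 ⇒ r3c6=1.
Step 25. [r6c4∈{1,5}] 1 has one home in col 4: r6c4, so r6c4=1.
Step 26. [r6c7∈{4,5}] across row 6, 5 lands solely at r6c7. So r6c7=5.
Step 27. [r4c7∈{1}] only 1 remains possible at r4c7, so r4c7=1.
Step 28. [r5c8∈{6}] r5c8 is down to just 6, so r5c8=6.
Step 29. [r2c8∈{8}] r2c8 has the single candidate 8 ⇒ r2c8=8.
Step 30. [r3c2∈{6,8}] 8 has one home in row 3: r3c2. So r3c2=8.
Step 31. [r5c1∈{1,4}] 1 has one home in row 5: r5c1 ⇒ r5c1=1.
Step 32. [r1c5∈{6,8}] r1c5 is the only open cell in row 1 admitting 8, so r1c5=8.
Step 33. [r7c6∈{4,5}] 4 has one home in row 7: r7c6, so r7c6=4.
Step 34. [r8c1∈{8}] r8c1 is down to just 8, so r8c1=8.
Step 35. [r4c6∈{5}] r4c6's peers cover all but 5, so r4c6=5.
Step 36. [r1c6∈{3}] r1c6's peers cover all but 3 ⇒ r1c6=3.
Step 37. [r5c3∈{5}] r5c3's peers cover all but 5 ⇒ r5c3=5.
Step 38. [r4c2∈{9}] nothing but 9 survives at r4c2, so r4c2=9.
Step 39. [r7c7∈{8}] r7c7's peers cover all but 8, so r7c7=8.
Step 40. [r7c4∈{5}] r7c4 has the single candidate 5, so r7c4=5.
Step 41. [r5c9∈{3}] r5c9 has the single candidate 3 ⇒ r5c9=3.
Step 42. [r7c8∈{1}] nothing but 1 survives at r7c8. So r7c8=1.
Step 43. [r9c9∈{9}] r9c9's peers cover all but 9 ⇒ r9c9=9.
Step 44. [r6c1∈{4}] nothing but 4 survives at r6c1 ⇒ r6c1=4.
Step 45. [r3c7∈{6}] r3c7 has the single candidate 6, so r3c7=6.
Step 46. [r7c5∈{2}] r7c5 is down to just 2, so r7c5=2.
Step 47. [r2c5∈{6}] r2c5 has the single candidate 6 ⇒ r2c5=6.
Step 48. [r1c2∈{6}] r1c2's peers cover all but 6. So r1c2=6.
Step 49. [r3c4∈{9}] r3c4's peers cover all but 9, so r3c4=9.
Step 50. [r5c7∈{4}] r5c7 has the single candidate 4 ⇒ r5c7=4.
Step 51. [r8c2∈{1}] r8c2 has the single candidate 1. So r8c2=1.

Answer: 2 6 1 7 8 3 9 4 5 / 9 5 7 4 6 2 3 8 1 / 3 8 4 9 5 1 6 2 7 / 6 9 3 2 4 5 1 7 8 / 1 2 5 8 9 7 4 6 3 / 4 7 8 1 3 6 5 9 2 / 7 3 9 5 2 4 8 1 6 / 8 1 6 3 7 9 2 5 4 / 5 4 2 6 1 8 7 3 9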